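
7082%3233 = 616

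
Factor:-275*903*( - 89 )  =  22100925 = 3^1*5^2*7^1 *11^1 *43^1*89^1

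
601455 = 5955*101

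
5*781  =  3905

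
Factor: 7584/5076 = 632/423 = 2^3*3^(-2 )*47^( - 1 )*79^1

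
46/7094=23/3547 = 0.01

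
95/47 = 95/47= 2.02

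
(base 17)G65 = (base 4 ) 1021323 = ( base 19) D20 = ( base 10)4731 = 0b1001001111011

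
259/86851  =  259/86851 = 0.00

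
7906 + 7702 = 15608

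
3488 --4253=7741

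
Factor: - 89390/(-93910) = 7^1*1277^1*9391^ (-1 ) = 8939/9391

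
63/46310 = 63/46310= 0.00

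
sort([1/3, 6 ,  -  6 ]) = [ - 6, 1/3, 6 ]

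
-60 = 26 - 86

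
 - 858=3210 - 4068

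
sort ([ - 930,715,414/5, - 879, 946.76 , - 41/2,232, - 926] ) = [ - 930,-926, - 879, - 41/2, 414/5,  232,715, 946.76]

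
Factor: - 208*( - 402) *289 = 2^5*3^1 * 13^1*17^2* 67^1 = 24165024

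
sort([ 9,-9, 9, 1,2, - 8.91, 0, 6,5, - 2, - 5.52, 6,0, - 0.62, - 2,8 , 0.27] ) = [ - 9, - 8.91, - 5.52, -2, - 2, - 0.62, 0, 0,0.27,1, 2, 5,6,6, 8, 9, 9 ]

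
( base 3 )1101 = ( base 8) 45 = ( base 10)37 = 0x25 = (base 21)1G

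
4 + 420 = 424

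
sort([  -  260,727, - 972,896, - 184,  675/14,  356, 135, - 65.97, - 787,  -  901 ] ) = [ - 972, - 901,-787, - 260 ,- 184, - 65.97,675/14, 135, 356,727,896] 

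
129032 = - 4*( -32258)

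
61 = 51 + 10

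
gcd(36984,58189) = 1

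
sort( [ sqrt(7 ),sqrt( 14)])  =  [sqrt (7),sqrt(14 )]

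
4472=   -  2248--6720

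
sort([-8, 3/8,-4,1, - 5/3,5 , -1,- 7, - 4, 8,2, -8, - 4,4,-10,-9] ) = [ - 10, - 9,-8 , - 8,-7 , - 4,-4  ,-4, - 5/3, - 1,  3/8, 1,2,4,  5, 8 ] 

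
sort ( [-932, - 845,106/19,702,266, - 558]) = [ - 932, - 845, - 558,106/19,266,702 ] 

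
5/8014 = 5/8014 = 0.00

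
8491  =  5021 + 3470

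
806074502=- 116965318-  -  923039820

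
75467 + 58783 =134250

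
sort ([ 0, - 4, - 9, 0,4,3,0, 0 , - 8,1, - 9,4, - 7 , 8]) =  [ - 9, - 9, - 8, - 7, -4,0, 0,0,0,1,3, 4,4,8 ] 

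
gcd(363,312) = 3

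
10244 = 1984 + 8260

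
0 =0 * 27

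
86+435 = 521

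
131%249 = 131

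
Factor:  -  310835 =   -  5^1* 7^1*83^1*107^1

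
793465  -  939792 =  - 146327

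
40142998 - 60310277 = -20167279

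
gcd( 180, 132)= 12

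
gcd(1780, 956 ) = 4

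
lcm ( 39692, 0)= 0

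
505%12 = 1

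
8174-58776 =  -  50602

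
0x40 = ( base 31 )22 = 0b1000000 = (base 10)64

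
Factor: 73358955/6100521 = 3^1*5^1*7^ (- 1)*31^(  -  1) * 9371^ (  -  1)*1630199^1 = 24452985/2033507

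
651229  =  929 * 701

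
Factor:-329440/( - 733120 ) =2^( - 1)*71^1*79^(-1) =71/158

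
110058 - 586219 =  -476161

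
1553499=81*19179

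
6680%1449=884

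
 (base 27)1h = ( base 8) 54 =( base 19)26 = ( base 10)44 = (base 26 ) 1I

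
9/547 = 9/547  =  0.02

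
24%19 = 5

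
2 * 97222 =194444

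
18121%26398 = 18121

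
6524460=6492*1005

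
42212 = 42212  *1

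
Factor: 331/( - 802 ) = -2^ ( - 1 )*331^1*401^ ( -1)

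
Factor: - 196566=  - 2^1*3^1*181^2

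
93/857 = 93/857 = 0.11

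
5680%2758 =164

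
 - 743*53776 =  - 39955568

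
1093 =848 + 245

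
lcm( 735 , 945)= 6615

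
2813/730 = 3 + 623/730 = 3.85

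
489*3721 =1819569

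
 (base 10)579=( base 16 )243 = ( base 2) 1001000011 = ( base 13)357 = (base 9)713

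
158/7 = 22+4/7 = 22.57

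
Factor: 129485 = 5^1*19^1*29^1*47^1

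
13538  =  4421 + 9117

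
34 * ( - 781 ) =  - 26554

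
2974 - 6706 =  - 3732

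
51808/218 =25904/109 = 237.65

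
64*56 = 3584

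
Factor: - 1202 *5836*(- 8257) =57921798104 = 2^3* 23^1*359^1*601^1  *  1459^1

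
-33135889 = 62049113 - 95185002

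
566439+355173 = 921612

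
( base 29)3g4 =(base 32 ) 2tf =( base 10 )2991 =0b101110101111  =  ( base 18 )943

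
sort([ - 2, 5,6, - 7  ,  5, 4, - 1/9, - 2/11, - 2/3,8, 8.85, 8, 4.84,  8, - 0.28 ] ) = [ - 7, - 2, - 2/3 ,- 0.28,  -  2/11, - 1/9, 4, 4.84, 5, 5, 6, 8, 8,8, 8.85 ]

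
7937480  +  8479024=16416504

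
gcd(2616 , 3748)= 4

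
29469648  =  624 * 47227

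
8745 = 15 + 8730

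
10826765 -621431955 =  - 610605190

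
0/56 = 0= 0.00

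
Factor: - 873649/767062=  - 959/842=- 2^( - 1 ) * 7^1*137^1*421^( - 1 ) 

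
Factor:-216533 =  - 223^1 * 971^1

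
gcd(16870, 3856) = 482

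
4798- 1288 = 3510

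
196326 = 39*5034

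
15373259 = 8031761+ 7341498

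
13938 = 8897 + 5041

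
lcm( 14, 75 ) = 1050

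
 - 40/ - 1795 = 8/359  =  0.02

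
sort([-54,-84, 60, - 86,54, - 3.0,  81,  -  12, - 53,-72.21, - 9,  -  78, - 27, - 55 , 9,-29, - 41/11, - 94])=[ - 94, - 86,  -  84,- 78,- 72.21,-55, -54,- 53,-29,  -  27,-12,  -  9,- 41/11, - 3.0,9,54, 60,81 ] 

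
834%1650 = 834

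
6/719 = 6/719=0.01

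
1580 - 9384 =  - 7804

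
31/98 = 31/98 =0.32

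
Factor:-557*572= - 2^2*11^1*13^1*557^1=-318604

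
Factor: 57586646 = 2^1*13^1*197^1*11243^1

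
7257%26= 3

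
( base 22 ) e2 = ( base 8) 466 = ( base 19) G6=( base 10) 310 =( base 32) 9M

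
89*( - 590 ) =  - 52510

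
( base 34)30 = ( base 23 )4A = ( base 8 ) 146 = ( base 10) 102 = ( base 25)42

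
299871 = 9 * 33319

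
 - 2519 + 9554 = 7035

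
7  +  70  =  77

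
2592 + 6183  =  8775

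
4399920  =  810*5432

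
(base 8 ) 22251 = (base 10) 9385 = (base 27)cng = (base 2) 10010010101001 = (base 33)8KD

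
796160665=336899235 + 459261430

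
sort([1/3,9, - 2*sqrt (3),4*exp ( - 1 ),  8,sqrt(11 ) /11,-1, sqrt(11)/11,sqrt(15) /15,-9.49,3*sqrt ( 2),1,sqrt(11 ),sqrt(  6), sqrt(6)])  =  [ - 9.49, - 2 * sqrt( 3 ), - 1 , sqrt(15 )/15,sqrt( 11 ) /11,sqrt(11 ) /11 , 1/3,1, 4*exp( - 1),sqrt( 6 ), sqrt(6 ), sqrt( 11),3*sqrt( 2), 8,9 ] 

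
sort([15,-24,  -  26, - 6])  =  [ - 26, - 24,-6, 15 ] 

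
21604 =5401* 4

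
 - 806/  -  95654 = 31/3679  =  0.01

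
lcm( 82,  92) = 3772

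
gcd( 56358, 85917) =3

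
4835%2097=641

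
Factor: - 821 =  - 821^1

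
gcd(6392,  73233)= 1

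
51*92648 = 4725048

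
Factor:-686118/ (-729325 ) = 2^1*3^1*5^(-2 ) *173^1*661^1*29173^(-1)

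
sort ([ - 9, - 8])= [-9,- 8 ]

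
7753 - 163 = 7590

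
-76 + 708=632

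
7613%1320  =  1013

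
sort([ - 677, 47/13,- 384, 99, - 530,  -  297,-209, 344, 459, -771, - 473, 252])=[ - 771, - 677,  -  530, - 473, - 384 ,  -  297 ,-209,47/13 , 99, 252,344,459 ]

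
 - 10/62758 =-1  +  31374/31379 = - 0.00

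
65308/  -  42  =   - 32654/21 = - 1554.95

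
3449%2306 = 1143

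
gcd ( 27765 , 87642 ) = 9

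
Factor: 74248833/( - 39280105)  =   - 3^1*5^(-1)*191^( - 1)*3461^1 * 7151^1*41131^( - 1) 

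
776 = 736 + 40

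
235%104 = 27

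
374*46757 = 17487118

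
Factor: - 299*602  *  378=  - 2^2*3^3*7^2*13^1*23^1*43^1 = - 68039244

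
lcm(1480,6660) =13320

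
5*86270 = 431350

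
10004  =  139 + 9865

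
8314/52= 4157/26=159.88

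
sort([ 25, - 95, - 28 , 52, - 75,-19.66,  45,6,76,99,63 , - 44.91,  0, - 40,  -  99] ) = [ - 99,  -  95 ,-75,-44.91, - 40,-28, - 19.66,0, 6,25,45, 52,63,76, 99]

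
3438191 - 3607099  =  - 168908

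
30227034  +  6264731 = 36491765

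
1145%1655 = 1145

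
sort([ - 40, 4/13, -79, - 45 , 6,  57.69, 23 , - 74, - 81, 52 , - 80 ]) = [  -  81, - 80,-79, - 74, - 45,-40, 4/13,6 , 23,52,57.69 ]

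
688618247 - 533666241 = 154952006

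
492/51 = 164/17 = 9.65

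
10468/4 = 2617 = 2617.00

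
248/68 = 3+11/17=3.65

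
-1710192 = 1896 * (  -  902) 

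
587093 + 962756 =1549849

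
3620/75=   724/15=   48.27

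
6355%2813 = 729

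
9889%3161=406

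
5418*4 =21672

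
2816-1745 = 1071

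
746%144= 26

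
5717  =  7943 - 2226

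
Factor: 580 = 2^2*5^1 * 29^1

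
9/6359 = 9/6359 = 0.00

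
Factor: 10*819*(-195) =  - 1597050 = -  2^1*3^3 * 5^2 * 7^1 * 13^2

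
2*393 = 786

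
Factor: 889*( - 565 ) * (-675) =339042375 = 3^3 *5^3*7^1*113^1*127^1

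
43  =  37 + 6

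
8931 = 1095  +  7836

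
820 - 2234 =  - 1414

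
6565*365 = 2396225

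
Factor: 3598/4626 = 7/9   =  3^( - 2 ) * 7^1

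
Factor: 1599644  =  2^2*399911^1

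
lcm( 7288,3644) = 7288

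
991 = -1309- - 2300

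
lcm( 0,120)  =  0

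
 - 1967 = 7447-9414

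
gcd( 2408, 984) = 8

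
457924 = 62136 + 395788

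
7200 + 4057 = 11257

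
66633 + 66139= 132772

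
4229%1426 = 1377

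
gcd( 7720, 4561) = 1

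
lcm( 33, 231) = 231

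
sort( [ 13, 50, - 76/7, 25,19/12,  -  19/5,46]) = [ - 76/7,-19/5,19/12,13,25, 46 , 50] 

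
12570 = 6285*2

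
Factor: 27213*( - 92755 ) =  - 3^1*5^1*13^1*47^1* 193^1* 1427^1=-2524141815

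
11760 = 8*1470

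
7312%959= 599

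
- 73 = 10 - 83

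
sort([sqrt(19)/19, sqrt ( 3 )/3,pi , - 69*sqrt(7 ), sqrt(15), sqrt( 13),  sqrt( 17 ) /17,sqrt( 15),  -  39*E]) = [ - 69 * sqrt( 7),-39*E, sqrt( 19)/19, sqrt(17 ) /17, sqrt( 3) /3,pi,sqrt (13), sqrt( 15), sqrt( 15) ]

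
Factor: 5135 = 5^1*13^1*79^1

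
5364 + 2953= 8317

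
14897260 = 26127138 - 11229878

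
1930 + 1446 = 3376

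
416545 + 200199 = 616744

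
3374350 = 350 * 9641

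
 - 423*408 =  - 172584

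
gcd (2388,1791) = 597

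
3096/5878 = 1548/2939= 0.53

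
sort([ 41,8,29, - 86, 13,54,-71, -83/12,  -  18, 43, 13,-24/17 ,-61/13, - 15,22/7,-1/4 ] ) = [-86, - 71,-18,-15,-83/12, - 61/13, - 24/17,-1/4, 22/7, 8, 13,13, 29,41,43, 54 ] 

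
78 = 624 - 546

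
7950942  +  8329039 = 16279981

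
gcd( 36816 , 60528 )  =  624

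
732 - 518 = 214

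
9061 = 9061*1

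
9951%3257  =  180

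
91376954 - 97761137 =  - 6384183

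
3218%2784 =434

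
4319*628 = 2712332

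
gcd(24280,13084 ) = 4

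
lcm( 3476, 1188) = 93852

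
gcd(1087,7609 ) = 1087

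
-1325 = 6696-8021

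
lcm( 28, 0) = 0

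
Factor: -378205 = - 5^1*75641^1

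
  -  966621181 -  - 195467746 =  - 771153435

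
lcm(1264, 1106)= 8848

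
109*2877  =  313593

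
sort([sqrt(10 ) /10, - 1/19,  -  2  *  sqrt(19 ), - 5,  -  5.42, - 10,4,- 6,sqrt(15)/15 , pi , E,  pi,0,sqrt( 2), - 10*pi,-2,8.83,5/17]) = [-10*pi, - 10,-2 * sqrt( 19),-6,  -  5.42 ,-5,-2,-1/19, 0,sqrt(15)/15, 5/17, sqrt(10)/10,sqrt(2), E,pi,pi,4 , 8.83 ] 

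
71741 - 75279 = - 3538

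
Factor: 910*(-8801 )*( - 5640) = 2^4*3^1*5^2*7^1*13^2*47^1 * 677^1 = 45170252400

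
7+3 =10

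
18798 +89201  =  107999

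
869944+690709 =1560653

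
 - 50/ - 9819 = 50/9819   =  0.01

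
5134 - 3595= 1539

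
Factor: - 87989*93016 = - 2^3*7^1*11^2*19^1*151^1*421^1 = -  8184384824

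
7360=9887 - 2527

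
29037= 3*9679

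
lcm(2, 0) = 0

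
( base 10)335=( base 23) ed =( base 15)175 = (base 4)11033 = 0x14F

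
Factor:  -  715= - 5^1*11^1*13^1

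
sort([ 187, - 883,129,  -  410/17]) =[ - 883,-410/17, 129,187 ]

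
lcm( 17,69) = 1173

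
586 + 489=1075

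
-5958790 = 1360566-7319356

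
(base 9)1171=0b1101101010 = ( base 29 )114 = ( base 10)874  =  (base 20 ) 23e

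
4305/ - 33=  - 1435/11 =- 130.45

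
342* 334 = 114228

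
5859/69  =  1953/23 = 84.91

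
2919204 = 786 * 3714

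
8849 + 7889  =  16738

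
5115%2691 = 2424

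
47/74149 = 47/74149=0.00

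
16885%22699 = 16885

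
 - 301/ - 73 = 4+9/73 = 4.12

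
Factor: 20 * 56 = 1120 = 2^5*5^1*7^1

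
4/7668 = 1/1917 = 0.00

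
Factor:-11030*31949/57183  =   - 2^1*3^( - 1)*5^1 *7^( - 2 )*43^1*389^( - 1) * 743^1*1103^1 = -352397470/57183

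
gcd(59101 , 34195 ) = 7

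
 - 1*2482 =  - 2482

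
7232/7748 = 1808/1937 = 0.93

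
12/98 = 6/49 = 0.12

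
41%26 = 15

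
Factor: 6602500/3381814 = 3301250/1690907 = 2^1 * 5^4*19^1 * 139^1*311^(- 1 )*5437^ (-1)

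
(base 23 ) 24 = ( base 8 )62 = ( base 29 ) 1L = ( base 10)50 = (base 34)1g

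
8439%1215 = 1149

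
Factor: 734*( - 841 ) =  - 617294= - 2^1*29^2 *367^1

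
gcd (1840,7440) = 80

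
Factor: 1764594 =2^1*3^2*13^1*7541^1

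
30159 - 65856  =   - 35697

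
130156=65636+64520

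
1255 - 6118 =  - 4863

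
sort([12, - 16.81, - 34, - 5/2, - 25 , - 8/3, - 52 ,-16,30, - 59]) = [-59,-52, - 34, - 25, - 16.81, - 16, - 8/3, - 5/2, 12,30]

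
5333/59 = 5333/59 = 90.39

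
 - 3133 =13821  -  16954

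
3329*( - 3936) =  - 13102944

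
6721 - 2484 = 4237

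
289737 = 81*3577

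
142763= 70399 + 72364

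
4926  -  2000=2926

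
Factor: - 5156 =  -2^2 * 1289^1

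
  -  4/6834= - 2/3417 = - 0.00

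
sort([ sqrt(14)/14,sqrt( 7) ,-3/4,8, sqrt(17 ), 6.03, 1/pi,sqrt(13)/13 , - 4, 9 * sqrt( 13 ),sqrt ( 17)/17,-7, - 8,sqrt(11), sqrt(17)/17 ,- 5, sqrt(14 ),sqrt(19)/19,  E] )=[ - 8, - 7,-5 ,-4,-3/4, sqrt ( 19 )/19,  sqrt( 17)/17, sqrt(17) /17,sqrt( 14 )/14, sqrt(13)/13 , 1/pi,sqrt(7) , E, sqrt(11 ),  sqrt(14 ) , sqrt(17), 6.03,8, 9  *  sqrt( 13)] 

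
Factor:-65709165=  - 3^1 * 5^1*17^1 * 127^1*2029^1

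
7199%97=21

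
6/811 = 6/811 = 0.01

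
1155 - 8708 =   -  7553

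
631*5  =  3155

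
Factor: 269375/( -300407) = -625/697 = -5^4*17^(-1)* 41^(-1 ) 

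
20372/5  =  20372/5  =  4074.40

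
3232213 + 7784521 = 11016734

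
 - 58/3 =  - 20+ 2/3 = - 19.33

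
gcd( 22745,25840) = 5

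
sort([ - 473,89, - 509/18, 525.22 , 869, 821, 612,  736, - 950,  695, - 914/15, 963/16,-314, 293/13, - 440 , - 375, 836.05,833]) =[ - 950, - 473, - 440,  -  375 , - 314,-914/15, - 509/18, 293/13, 963/16, 89,525.22, 612,695, 736, 821, 833, 836.05, 869]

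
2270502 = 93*24414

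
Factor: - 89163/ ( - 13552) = 2^(-4)*3^2*7^( - 1)*11^( - 2)*9907^1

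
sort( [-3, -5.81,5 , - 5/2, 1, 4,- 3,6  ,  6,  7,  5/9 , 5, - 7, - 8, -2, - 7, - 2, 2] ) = [ - 8,  -  7, - 7, - 5.81, - 3, - 3, - 5/2, - 2, - 2,5/9,  1, 2,  4 , 5,5,6, 6, 7]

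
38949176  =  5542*7028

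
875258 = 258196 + 617062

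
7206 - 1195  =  6011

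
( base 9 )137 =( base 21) 5A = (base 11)a5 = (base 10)115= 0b1110011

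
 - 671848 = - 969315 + 297467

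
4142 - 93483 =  - 89341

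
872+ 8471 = 9343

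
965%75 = 65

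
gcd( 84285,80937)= 9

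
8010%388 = 250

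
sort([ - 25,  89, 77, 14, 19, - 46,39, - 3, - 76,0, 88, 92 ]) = [ - 76, - 46, - 25, - 3,  0,14, 19, 39, 77, 88, 89, 92 ]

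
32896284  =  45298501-12402217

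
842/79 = 10 + 52/79 = 10.66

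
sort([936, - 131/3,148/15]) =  [ - 131/3, 148/15, 936]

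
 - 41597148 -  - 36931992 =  - 4665156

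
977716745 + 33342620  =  1011059365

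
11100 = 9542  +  1558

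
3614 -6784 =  -3170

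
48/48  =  1 =1.00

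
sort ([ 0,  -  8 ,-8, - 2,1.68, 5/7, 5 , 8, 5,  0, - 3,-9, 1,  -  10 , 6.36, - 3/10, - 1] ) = [ - 10, - 9, - 8, - 8,-3, - 2,  -  1, - 3/10, 0, 0 , 5/7, 1, 1.68, 5, 5, 6.36, 8]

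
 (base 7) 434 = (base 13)140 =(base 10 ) 221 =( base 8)335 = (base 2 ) 11011101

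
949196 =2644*359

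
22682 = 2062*11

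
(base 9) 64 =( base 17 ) 37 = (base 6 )134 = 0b111010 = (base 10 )58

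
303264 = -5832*( -52 ) 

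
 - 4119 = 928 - 5047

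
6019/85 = 6019/85 = 70.81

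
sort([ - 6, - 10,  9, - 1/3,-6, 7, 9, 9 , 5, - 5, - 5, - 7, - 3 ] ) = [ - 10, - 7,- 6, - 6, - 5,- 5, - 3, - 1/3,  5,7 , 9, 9, 9 ] 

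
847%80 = 47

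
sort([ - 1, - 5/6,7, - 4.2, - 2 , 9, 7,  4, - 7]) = [ - 7,-4.2, - 2, - 1, - 5/6,4, 7, 7, 9] 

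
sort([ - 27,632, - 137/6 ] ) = [ - 27, - 137/6,632] 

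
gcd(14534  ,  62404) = 2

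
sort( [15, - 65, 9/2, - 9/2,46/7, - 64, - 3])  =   [ - 65, - 64, - 9/2, - 3,9/2, 46/7,15]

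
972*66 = 64152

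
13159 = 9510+3649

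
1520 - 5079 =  - 3559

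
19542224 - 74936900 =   -  55394676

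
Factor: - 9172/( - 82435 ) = 2^2 * 5^( - 1)*2293^1*16487^( - 1 )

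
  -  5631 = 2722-8353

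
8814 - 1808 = 7006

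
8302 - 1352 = 6950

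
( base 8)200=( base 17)79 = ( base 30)48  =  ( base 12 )a8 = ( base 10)128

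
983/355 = 983/355 = 2.77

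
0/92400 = 0 = 0.00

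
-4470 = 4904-9374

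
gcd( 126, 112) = 14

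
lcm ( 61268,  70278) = 2389452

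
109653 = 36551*3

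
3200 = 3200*1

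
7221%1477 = 1313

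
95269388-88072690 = 7196698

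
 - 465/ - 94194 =155/31398 = 0.00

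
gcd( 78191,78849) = 1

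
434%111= 101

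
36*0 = 0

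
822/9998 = 411/4999 = 0.08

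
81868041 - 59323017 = 22545024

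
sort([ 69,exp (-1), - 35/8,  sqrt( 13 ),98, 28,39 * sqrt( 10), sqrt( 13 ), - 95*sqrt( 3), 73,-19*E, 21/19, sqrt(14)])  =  [  -  95 * sqrt(3), - 19 * E,-35/8, exp( - 1), 21/19,sqrt( 13),sqrt(13) , sqrt( 14 ), 28,69,  73, 98, 39 *sqrt( 10) ]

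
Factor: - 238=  - 2^1*7^1 * 17^1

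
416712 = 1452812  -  1036100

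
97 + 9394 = 9491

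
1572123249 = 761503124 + 810620125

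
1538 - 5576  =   -4038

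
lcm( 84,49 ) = 588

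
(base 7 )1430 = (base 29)j9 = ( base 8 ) 1060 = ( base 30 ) ik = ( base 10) 560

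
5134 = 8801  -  3667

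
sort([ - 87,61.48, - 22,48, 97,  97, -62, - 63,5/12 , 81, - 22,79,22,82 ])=[ - 87,- 63, - 62, - 22 , - 22,5/12, 22,48 , 61.48,79,81,  82,97,97 ] 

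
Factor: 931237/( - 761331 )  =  -3^( - 1 )*253777^( - 1)*931237^1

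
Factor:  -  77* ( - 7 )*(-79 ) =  - 42581 =- 7^2*11^1 * 79^1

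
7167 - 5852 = 1315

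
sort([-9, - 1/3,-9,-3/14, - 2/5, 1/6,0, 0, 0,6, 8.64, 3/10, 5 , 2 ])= [ -9, - 9,-2/5, - 1/3, - 3/14, 0, 0,0,1/6, 3/10, 2,  5,6, 8.64 ] 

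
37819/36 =1050  +  19/36 =1050.53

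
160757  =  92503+68254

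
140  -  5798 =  - 5658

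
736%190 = 166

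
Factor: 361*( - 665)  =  -5^1*7^1*19^3 = - 240065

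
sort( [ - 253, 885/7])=[ - 253, 885/7]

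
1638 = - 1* ( - 1638 ) 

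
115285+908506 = 1023791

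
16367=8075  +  8292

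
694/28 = 24  +  11/14  =  24.79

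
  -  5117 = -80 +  -5037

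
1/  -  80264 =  - 1 + 80263/80264  =  - 0.00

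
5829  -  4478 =1351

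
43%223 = 43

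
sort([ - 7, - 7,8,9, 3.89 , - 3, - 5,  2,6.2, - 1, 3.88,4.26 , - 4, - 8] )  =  [ - 8,-7 , - 7, - 5, - 4, - 3 , - 1,2,3.88,3.89,4.26,6.2,8,9] 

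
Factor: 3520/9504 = 2^1*3^( - 3)*5^1=10/27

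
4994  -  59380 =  - 54386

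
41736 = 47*888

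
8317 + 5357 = 13674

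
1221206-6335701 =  - 5114495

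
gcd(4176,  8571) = 3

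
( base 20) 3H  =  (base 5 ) 302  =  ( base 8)115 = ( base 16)4d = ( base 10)77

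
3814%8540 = 3814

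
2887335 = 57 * 50655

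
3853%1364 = 1125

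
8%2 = 0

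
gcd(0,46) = 46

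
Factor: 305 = 5^1* 61^1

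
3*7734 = 23202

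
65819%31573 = 2673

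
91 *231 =21021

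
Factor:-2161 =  - 2161^1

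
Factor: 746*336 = 250656 = 2^5*3^1 * 7^1  *  373^1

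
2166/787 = 2166/787 = 2.75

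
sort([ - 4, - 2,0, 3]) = [ - 4, - 2, 0,  3 ] 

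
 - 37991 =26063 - 64054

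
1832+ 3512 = 5344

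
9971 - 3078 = 6893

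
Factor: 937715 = 5^1*29^2*223^1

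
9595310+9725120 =19320430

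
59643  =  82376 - 22733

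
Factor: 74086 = 2^1*17^1*2179^1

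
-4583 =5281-9864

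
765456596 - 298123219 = 467333377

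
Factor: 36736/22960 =8/5  =  2^3*5^(-1)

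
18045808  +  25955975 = 44001783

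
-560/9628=-1  +  2267/2407 = - 0.06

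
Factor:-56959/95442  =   -2^ ( - 1 )*3^( - 1 ) * 7^1 * 79^1*103^1*15907^( - 1 ) 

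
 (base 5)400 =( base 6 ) 244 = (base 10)100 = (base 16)64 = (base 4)1210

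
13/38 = 13/38 = 0.34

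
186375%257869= 186375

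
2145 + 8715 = 10860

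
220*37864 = 8330080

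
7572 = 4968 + 2604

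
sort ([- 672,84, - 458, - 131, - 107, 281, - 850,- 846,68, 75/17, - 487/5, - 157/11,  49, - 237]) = [- 850, - 846,-672, - 458, - 237, - 131, - 107, - 487/5 , - 157/11,75/17, 49, 68, 84 , 281]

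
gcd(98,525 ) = 7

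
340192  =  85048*4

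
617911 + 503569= 1121480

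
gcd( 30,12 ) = 6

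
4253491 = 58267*73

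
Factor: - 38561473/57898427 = -97^( - 1)*313^(-1 )*1907^( - 1 ) *38561473^1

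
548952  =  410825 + 138127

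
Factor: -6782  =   - 2^1*3391^1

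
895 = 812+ 83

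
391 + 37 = 428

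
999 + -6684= -5685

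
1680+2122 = 3802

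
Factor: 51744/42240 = 49/40 = 2^( - 3)*5^( - 1)*7^2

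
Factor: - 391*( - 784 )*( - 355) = - 2^4*5^1*7^2 * 17^1*23^1*71^1=- 108823120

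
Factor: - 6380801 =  - 7^1 * 283^1 *3221^1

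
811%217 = 160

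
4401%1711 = 979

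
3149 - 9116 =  - 5967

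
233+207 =440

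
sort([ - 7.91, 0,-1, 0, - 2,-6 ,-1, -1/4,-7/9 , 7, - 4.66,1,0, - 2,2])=[ - 7.91, - 6, - 4.66, - 2, - 2, - 1, - 1,  -  7/9, - 1/4,0, 0, 0,1,2 , 7]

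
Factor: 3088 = 2^4* 193^1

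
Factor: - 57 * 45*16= - 41040 =- 2^4*3^3*5^1*19^1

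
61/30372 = 61/30372 = 0.00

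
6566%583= 153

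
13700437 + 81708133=95408570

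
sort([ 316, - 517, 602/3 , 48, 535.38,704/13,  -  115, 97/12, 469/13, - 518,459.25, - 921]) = [-921 , - 518, - 517,  -  115, 97/12, 469/13, 48, 704/13, 602/3, 316,459.25,535.38 ]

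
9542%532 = 498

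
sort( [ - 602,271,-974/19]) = [ - 602, - 974/19,271 ] 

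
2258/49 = 46+ 4/49 = 46.08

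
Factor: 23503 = 19^1*1237^1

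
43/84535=43/84535 = 0.00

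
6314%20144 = 6314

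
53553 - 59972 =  - 6419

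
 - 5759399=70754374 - 76513773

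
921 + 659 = 1580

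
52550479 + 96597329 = 149147808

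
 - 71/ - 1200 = 71/1200 = 0.06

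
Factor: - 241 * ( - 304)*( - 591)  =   - 43299024 = - 2^4 * 3^1 * 19^1*197^1*241^1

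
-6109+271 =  - 5838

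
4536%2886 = 1650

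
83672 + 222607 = 306279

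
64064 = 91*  704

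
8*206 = 1648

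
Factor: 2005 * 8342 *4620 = 77272780200  =  2^3*3^1 * 5^2* 7^1*11^1*43^1*97^1* 401^1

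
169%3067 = 169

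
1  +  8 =9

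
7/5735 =7/5735 = 0.00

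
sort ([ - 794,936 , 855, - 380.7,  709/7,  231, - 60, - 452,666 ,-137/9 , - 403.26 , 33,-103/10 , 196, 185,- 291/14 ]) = [ - 794, - 452, - 403.26,  -  380.7, - 60, - 291/14,-137/9, - 103/10, 33,709/7, 185,196,  231, 666, 855,936] 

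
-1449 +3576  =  2127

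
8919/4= 8919/4 = 2229.75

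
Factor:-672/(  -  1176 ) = 4/7 = 2^2*7^ ( - 1)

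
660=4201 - 3541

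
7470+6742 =14212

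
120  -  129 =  - 9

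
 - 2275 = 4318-6593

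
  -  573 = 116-689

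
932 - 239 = 693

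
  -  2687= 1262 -3949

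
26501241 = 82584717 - 56083476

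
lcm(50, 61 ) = 3050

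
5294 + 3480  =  8774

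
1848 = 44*42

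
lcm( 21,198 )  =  1386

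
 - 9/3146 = -9/3146 = - 0.00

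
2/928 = 1/464 = 0.00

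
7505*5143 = 38598215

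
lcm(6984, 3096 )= 300312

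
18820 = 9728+9092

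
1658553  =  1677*989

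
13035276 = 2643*4932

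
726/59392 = 363/29696 = 0.01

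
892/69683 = 892/69683 = 0.01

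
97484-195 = 97289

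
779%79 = 68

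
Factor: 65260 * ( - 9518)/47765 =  - 124228936/9553 = - 2^3*13^1 * 41^( - 1)*233^(  -  1) * 251^1*4759^1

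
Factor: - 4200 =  - 2^3*3^1*5^2*7^1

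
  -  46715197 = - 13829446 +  - 32885751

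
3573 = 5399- 1826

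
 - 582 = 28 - 610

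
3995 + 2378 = 6373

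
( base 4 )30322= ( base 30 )RG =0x33A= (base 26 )15k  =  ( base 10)826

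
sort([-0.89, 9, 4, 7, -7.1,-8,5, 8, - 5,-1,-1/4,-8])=[ - 8,  -  8, -7.1,  -  5 , - 1, -0.89,-1/4 , 4,5,7, 8, 9] 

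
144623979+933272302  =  1077896281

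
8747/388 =22 + 211/388 = 22.54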